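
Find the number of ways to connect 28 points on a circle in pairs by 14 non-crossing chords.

2674440

Non-crossing perfect matchings of 2n points on a circle are counted by C_n; with 28 points, n = 14.
C_14 = C(28,14)/15 = 40116600/15 = 2674440.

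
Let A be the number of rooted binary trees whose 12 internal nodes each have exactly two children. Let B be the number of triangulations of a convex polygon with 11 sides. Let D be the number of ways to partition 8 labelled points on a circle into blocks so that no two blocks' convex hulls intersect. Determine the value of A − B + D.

204580

The number of full binary trees on 12 internal nodes is the Catalan number C_12. So A = C_12 = 208012.
The number of triangulations of an 11-gon is the Catalan number C_9 (index = sides − 2). So B = C_9 = 4862.
Non-crossing partitions of an n-element set are counted by C_n; here n = 8. So D = C_8 = 1430.
A − B + D = 208012 − 4862 + 1430 = 204580.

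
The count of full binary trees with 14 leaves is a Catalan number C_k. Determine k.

13

Full binary trees with 14 leaves have 14−1 = 13 internal nodes, so there are C_13 of them.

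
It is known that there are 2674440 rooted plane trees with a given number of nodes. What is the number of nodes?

15

Rooted ordered trees on m nodes are counted by C_{m−1}, and C_14 = 2674440.
So the index is 14, and the number of nodes is 14 + 1 = 15.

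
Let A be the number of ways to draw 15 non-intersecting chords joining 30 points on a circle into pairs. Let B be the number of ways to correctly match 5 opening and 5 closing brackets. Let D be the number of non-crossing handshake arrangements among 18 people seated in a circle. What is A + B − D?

9690025

Pairing 30 circle points by 15 non-crossing chords gives C_15 matchings. So A = C_15 = 9694845.
Balanced strings of n pairs of brackets are counted by C_n; here n = 5. So B = C_5 = 42.
Non-crossing handshake pairings of 2n people are counted by C_n; 18 people gives n = 9. So D = C_9 = 4862.
A + B − D = 9694845 + 42 − 4862 = 9690025.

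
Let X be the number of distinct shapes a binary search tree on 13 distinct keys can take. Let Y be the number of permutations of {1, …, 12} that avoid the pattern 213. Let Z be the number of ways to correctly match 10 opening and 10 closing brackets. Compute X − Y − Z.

518092

There are C_n binary search tree shapes on n keys; with n = 13 that is C_13. So X = C_13 = 742900.
For any fixed pattern of length 3, the pattern-avoiding permutations of [12] number C_12. So Y = C_12 = 208012.
With 10 pairs the number of balanced bracket strings is the Catalan number C_10. So Z = C_10 = 16796.
X − Y − Z = 742900 − 208012 − 16796 = 518092.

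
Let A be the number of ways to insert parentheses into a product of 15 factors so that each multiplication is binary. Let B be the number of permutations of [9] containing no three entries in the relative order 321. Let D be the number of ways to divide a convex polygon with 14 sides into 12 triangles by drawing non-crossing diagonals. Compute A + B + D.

2887314

Parenthesizations of m factors correspond to full binary trees with m leaves, counted by C_{m−1}; m = 15 gives C_14. So A = C_14 = 2674440.
Permutations of [n] avoiding any single length-3 pattern are counted by C_n; here n = 9. So B = C_9 = 4862.
A convex 14-gon is triangulated into 12 triangles, and the number of such triangulations is the Catalan number C_{14−2} = C_12. So D = C_12 = 208012.
A + B + D = 2674440 + 4862 + 208012 = 2887314.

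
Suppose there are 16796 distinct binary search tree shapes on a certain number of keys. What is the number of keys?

10

Binary search tree shapes on n keys are counted by C_n; 16796 = C_10.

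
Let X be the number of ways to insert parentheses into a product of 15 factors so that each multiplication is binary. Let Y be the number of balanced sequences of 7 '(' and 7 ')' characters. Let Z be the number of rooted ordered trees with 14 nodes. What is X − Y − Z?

1931111

Ways to associate a product of 15 factors correspond to binary trees on 15 leaves, so the count is C_14. So X = C_14 = 2674440.
Balanced strings of n pairs of brackets are counted by C_n; here n = 7. So Y = C_7 = 429.
A rooted plane tree on 14 nodes has 13 edges, and such trees are counted by C_13. So Z = C_13 = 742900.
X − Y − Z = 2674440 − 429 − 742900 = 1931111.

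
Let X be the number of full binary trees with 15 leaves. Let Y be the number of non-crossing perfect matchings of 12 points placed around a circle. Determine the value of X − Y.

Full binary trees with 15 leaves have 15−1 = 14 internal nodes, so there are C_14 of them. So X = C_14 = 2674440.
Non-crossing perfect matchings of 2n points on a circle are counted by C_n; with 12 points, n = 6. So Y = C_6 = 132.
X − Y = 2674440 − 132 = 2674308.

2674308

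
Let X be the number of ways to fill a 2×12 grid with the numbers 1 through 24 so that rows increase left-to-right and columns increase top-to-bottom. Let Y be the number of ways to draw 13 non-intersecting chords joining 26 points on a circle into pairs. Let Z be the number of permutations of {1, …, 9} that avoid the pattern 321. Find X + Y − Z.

946050

Standard Young tableaux of shape 2×n are counted by C_n; here n = 12. So X = C_12 = 208012.
Non-crossing perfect matchings of 2n points on a circle are counted by C_n; with 26 points, n = 13. So Y = C_13 = 742900.
For any fixed pattern of length 3, the pattern-avoiding permutations of [9] number C_9. So Z = C_9 = 4862.
X + Y − Z = 208012 + 742900 − 4862 = 946050.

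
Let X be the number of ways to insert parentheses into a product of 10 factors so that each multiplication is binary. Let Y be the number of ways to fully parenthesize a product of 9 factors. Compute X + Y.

Parenthesizations of m factors correspond to full binary trees with m leaves, counted by C_{m−1}; m = 10 gives C_9. So X = C_9 = 4862.
Parenthesizations of m factors correspond to full binary trees with m leaves, counted by C_{m−1}; m = 9 gives C_8. So Y = C_8 = 1430.
X + Y = 4862 + 1430 = 6292.

6292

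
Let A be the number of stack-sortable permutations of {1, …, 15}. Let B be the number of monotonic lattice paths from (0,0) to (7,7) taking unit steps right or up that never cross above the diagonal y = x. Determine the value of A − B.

By Knuth's characterisation, the stack-sortable permutations of length 15 are the 231-avoiders, numbering C_15. So A = C_15 = 9694845.
Sub-diagonal monotone paths from (0,0) to (7,7) biject with Dyck paths of semilength 7, giving C_7. So B = C_7 = 429.
A − B = 9694845 − 429 = 9694416.

9694416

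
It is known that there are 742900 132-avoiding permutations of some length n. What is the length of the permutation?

Permutations of [n] avoiding a fixed length-3 pattern are counted by C_n. The Catalan number equal to 742900 is C_13.

13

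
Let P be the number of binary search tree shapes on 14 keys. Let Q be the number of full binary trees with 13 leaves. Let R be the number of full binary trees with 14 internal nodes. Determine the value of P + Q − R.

208012

Binary trees (left/right distinguished) on n nodes are counted by C_n; here n = 14. So P = C_14 = 2674440.
A full binary tree with L leaves has L−1 internal nodes and is counted by C_{L−1}; L = 13 gives C_12. So Q = C_12 = 208012.
Full binary trees with n internal nodes are counted by C_n; here n = 14. So R = C_14 = 2674440.
P + Q − R = 2674440 + 208012 − 2674440 = 208012.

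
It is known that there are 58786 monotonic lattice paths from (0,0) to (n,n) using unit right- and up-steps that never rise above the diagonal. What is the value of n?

11

Such diagonal-avoiding paths in an n×n grid are counted by C_n. Since C_11 = 58786, the index is 11.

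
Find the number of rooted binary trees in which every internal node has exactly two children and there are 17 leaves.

A full binary tree with L leaves has L−1 internal nodes and is counted by C_{L−1}; L = 17 gives C_16.
C_16 = C_15 · 2(2·15+1)/(15+2) = 9694845 · 62/17 = 35357670.

35357670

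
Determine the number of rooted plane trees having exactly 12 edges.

A rooted plane tree with 12 edges has 13 nodes, and the count is C_12.
C_12 = 208012.

208012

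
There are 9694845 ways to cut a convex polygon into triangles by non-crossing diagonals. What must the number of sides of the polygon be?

Triangulations of a convex m-gon are counted by C_{m−2}; 9694845 = C_15.
So m − 2 = 15, giving m = 17 sides.

17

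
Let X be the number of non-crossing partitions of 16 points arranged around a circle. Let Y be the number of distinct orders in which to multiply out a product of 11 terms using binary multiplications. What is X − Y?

35340874

Non-crossing partitions of an n-element set are counted by C_n; here n = 16. So X = C_16 = 35357670.
Ways to associate a product of 11 factors correspond to binary trees on 11 leaves, so the count is C_10. So Y = C_10 = 16796.
X − Y = 35357670 − 16796 = 35340874.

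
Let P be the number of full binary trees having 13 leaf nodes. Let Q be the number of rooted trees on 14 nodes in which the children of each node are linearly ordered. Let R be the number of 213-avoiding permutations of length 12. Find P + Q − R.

A full binary tree with L leaves has L−1 internal nodes and is counted by C_{L−1}; L = 13 gives C_12. So P = C_12 = 208012.
A rooted plane tree on 14 nodes has 13 edges, and such trees are counted by C_13. So Q = C_13 = 742900.
For any fixed pattern of length 3, the pattern-avoiding permutations of [12] number C_12. So R = C_12 = 208012.
P + Q − R = 208012 + 742900 − 208012 = 742900.

742900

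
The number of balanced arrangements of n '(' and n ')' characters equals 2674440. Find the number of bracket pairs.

Balanced strings of n bracket-pairs are counted by C_n; 2674440 = C_14.

14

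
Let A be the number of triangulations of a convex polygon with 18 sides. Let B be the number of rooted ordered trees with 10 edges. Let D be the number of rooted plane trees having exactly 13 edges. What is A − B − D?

34597974

The number of triangulations of an 18-gon is the Catalan number C_16 (index = sides − 2). So A = C_16 = 35357670.
A rooted plane tree with 10 edges has 11 nodes, and the count is C_10. So B = C_10 = 16796.
Rooted ordered trees with n edges are counted by C_n; here n = 13. So D = C_13 = 742900.
A − B − D = 35357670 − 16796 − 742900 = 34597974.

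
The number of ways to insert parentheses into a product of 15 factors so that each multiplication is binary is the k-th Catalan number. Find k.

14

Parenthesizations of m factors correspond to full binary trees with m leaves, counted by C_{m−1}; m = 15 gives C_14.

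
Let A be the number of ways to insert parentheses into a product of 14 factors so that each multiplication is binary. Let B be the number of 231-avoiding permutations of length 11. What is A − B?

684114

Ways to associate a product of 14 factors correspond to binary trees on 14 leaves, so the count is C_13. So A = C_13 = 742900.
For any fixed pattern of length 3, the pattern-avoiding permutations of [11] number C_11. So B = C_11 = 58786.
A − B = 742900 − 58786 = 684114.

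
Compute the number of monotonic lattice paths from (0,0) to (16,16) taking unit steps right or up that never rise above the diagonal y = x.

Sub-diagonal monotone paths from (0,0) to (16,16) biject with Dyck paths of semilength 16, giving C_16.
C_16 = C(32,16)/17 = 601080390/17 = 35357670.

35357670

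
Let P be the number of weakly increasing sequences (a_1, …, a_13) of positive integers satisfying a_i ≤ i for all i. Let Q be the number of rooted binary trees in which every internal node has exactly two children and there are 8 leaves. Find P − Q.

742471

Weakly increasing sequences with a_i ≤ i biject with Dyck paths of semilength 13, so there are C_13. So P = C_13 = 742900.
Full binary trees with 8 leaves have 8−1 = 7 internal nodes, so there are C_7 of them. So Q = C_7 = 429.
P − Q = 742900 − 429 = 742471.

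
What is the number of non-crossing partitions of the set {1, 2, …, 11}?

The non-crossing partitions of [11] form a lattice of size C_11.
C_11 = 58786.

58786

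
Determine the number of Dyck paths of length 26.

A Dyck path with 13 up-steps and 13 down-steps has semilength 13, so there are C_13 of them.
C_13 = C(26,13)/14 = 10400600/14 = 742900.

742900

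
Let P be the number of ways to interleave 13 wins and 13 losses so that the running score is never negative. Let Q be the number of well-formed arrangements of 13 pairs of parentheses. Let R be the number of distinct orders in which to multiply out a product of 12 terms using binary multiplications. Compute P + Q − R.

1427014

Reading a vote for the leader as '(' and for the other as ')' turns such a sequence into a balanced string of 13 pairs, so the count is C_13. So P = C_13 = 742900.
Balanced strings of n pairs of brackets are counted by C_n; here n = 13. So Q = C_13 = 742900.
Parenthesizations of m factors correspond to full binary trees with m leaves, counted by C_{m−1}; m = 12 gives C_11. So R = C_11 = 58786.
P + Q − R = 742900 + 742900 − 58786 = 1427014.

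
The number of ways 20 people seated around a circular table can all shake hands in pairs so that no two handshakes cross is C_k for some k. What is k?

10

Non-crossing handshake pairings of 2n people are counted by C_n; 20 people gives n = 10.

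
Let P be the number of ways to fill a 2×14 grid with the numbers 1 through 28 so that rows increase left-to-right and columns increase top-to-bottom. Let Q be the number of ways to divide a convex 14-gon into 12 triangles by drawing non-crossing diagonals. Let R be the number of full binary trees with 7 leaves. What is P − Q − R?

By the hook-length formula (or a Dyck-path bijection), SYT of shape 2×14 number C_14. So P = C_14 = 2674440.
Triangulations of a convex m-gon are counted by C_{m−2}; with m = 14 this is C_12. So Q = C_12 = 208012.
Full binary trees with 7 leaves have 7−1 = 6 internal nodes, so there are C_6 of them. So R = C_6 = 132.
P − Q − R = 2674440 − 208012 − 132 = 2466296.

2466296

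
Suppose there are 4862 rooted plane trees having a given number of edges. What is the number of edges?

Rooted ordered trees with n edges are counted by C_n; 4862 = C_9.

9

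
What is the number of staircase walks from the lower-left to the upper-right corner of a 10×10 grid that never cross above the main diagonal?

16796

Sub-diagonal monotone paths from (0,0) to (10,10) biject with Dyck paths of semilength 10, giving C_10.
C_10 = C_9 · 2(2·9+1)/(9+2) = 4862 · 38/11 = 16796.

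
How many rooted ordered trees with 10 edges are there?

16796

A rooted plane tree with 10 edges has 11 nodes, and the count is C_10.
C_10 = C_9 · 2(2·9+1)/(9+2) = 4862 · 38/11 = 16796.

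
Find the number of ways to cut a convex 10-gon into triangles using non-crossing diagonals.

1430

The number of triangulations of a 10-gon is the Catalan number C_8 (index = sides − 2).
C_8 = 1430.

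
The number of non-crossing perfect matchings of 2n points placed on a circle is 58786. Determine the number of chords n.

11

Non-crossing pairings of 2n points on a circle are counted by C_n, and C_11 = 58786.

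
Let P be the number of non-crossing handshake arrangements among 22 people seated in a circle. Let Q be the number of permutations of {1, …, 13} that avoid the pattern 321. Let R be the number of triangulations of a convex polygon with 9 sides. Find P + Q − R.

With 22 = 2·11 people, non-crossing handshake pairings are non-crossing perfect matchings on a circle, counted by C_11. So P = C_11 = 58786.
For any fixed pattern of length 3, the pattern-avoiding permutations of [13] number C_13. So Q = C_13 = 742900.
A convex 9-gon is triangulated into 7 triangles, and the number of such triangulations is the Catalan number C_{9−2} = C_7. So R = C_7 = 429.
P + Q − R = 58786 + 742900 − 429 = 801257.

801257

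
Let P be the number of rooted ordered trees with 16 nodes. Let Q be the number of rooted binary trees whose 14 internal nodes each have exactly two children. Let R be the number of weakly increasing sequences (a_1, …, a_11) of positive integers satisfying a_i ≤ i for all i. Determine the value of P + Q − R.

A rooted plane tree on 16 nodes has 15 edges, and such trees are counted by C_15. So P = C_15 = 9694845.
Full binary trees with n internal nodes are counted by C_n; here n = 14. So Q = C_14 = 2674440.
Weakly increasing sequences with a_i ≤ i biject with Dyck paths of semilength 11, so there are C_11. So R = C_11 = 58786.
P + Q − R = 9694845 + 2674440 − 58786 = 12310499.

12310499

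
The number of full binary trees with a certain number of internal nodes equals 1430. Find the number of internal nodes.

Full binary trees with n internal nodes are counted by C_n, and C_8 = 1430.

8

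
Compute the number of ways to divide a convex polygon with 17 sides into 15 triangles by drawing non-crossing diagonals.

A convex 17-gon is triangulated into 15 triangles, and the number of such triangulations is the Catalan number C_{17−2} = C_15.
C_15 = C_14 · 2(2·14+1)/(14+2) = 2674440 · 58/16 = 9694845.

9694845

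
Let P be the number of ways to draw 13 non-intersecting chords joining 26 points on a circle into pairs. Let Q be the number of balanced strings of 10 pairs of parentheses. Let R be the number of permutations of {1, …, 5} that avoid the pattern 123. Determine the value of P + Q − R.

Pairing 26 circle points by 13 non-crossing chords gives C_13 matchings. So P = C_13 = 742900.
Balanced strings of n pairs of brackets are counted by C_n; here n = 10. So Q = C_10 = 16796.
Permutations of [n] avoiding any single length-3 pattern are counted by C_n; here n = 5. So R = C_5 = 42.
P + Q − R = 742900 + 16796 − 42 = 759654.

759654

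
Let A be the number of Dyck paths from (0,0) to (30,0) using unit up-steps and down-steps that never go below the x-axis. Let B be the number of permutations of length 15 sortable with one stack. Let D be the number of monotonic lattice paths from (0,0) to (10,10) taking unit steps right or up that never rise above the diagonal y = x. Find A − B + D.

16796

Dyck paths of semilength n (length 2n) are counted by C_n; here n = 15. So A = C_15 = 9694845.
By Knuth's characterisation, the stack-sortable permutations of length 15 are the 231-avoiders, numbering C_15. So B = C_15 = 9694845.
Monotone paths in an n×n grid that stay weakly below the diagonal are counted by C_n; here n = 10. So D = C_10 = 16796.
A − B + D = 9694845 − 9694845 + 16796 = 16796.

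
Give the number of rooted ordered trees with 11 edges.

58786

Rooted ordered trees with n edges are counted by C_n; here n = 11.
C_11 = C(22,11)/12 = 705432/12 = 58786.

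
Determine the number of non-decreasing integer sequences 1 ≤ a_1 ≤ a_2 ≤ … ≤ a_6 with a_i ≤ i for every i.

Such sub-staircase sequences of length n are counted by C_n; here n = 6.
C_6 = C_5 · 2(2·5+1)/(5+2) = 42 · 22/7 = 132.

132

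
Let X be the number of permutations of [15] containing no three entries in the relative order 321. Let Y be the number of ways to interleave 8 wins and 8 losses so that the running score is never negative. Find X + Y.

9696275

For any fixed pattern of length 3, the pattern-avoiding permutations of [15] number C_15. So X = C_15 = 9694845.
Ballot sequences with n votes each where one side never trails are Dyck words, counted by C_n; here n = 8. So Y = C_8 = 1430.
X + Y = 9694845 + 1430 = 9696275.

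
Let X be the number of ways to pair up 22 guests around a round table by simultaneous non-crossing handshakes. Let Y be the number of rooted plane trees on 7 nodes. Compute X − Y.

Non-crossing handshake pairings of 2n people are counted by C_n; 22 people gives n = 11. So X = C_11 = 58786.
A rooted plane tree on 7 nodes has 6 edges, and such trees are counted by C_6. So Y = C_6 = 132.
X − Y = 58786 − 132 = 58654.

58654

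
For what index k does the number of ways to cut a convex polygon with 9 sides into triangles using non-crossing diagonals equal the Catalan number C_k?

7

Triangulations of a convex m-gon are counted by C_{m−2}; with m = 9 this is C_7.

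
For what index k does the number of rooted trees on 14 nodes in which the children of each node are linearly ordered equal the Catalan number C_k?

13

A rooted plane tree on 14 nodes has 13 edges, and such trees are counted by C_13.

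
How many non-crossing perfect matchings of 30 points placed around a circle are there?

Pairing 30 circle points by 15 non-crossing chords gives C_15 matchings.
C_15 = 9694845.

9694845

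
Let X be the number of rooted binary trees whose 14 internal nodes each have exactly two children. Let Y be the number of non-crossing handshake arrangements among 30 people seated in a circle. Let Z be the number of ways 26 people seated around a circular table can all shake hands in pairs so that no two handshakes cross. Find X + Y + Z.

13112185

Full binary trees with n internal nodes are counted by C_n; here n = 14. So X = C_14 = 2674440.
Non-crossing handshake pairings of 2n people are counted by C_n; 30 people gives n = 15. So Y = C_15 = 9694845.
Non-crossing handshake pairings of 2n people are counted by C_n; 26 people gives n = 13. So Z = C_13 = 742900.
X + Y + Z = 2674440 + 9694845 + 742900 = 13112185.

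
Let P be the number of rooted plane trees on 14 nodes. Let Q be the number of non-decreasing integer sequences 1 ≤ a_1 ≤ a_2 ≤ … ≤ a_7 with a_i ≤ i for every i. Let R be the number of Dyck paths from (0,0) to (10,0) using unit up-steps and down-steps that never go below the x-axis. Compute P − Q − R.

Rooted ordered (plane) trees on m nodes have m−1 edges and are counted by C_{m−1}; m = 14 gives C_13. So P = C_13 = 742900.
Such sub-staircase sequences of length n are counted by C_n; here n = 7. So Q = C_7 = 429.
A Dyck path with 5 up-steps and 5 down-steps has semilength 5, so there are C_5 of them. So R = C_5 = 42.
P − Q − R = 742900 − 429 − 42 = 742429.

742429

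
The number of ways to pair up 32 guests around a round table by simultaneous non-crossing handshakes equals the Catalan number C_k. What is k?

16

With 32 = 2·16 people, non-crossing handshake pairings are non-crossing perfect matchings on a circle, counted by C_16.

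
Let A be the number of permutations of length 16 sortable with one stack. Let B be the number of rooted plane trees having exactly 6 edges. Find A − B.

By Knuth's characterisation, the stack-sortable permutations of length 16 are the 231-avoiders, numbering C_16. So A = C_16 = 35357670.
Rooted ordered trees with n edges are counted by C_n; here n = 6. So B = C_6 = 132.
A − B = 35357670 − 132 = 35357538.

35357538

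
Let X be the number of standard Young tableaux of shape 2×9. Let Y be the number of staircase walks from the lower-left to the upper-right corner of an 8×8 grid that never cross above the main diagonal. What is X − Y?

By the hook-length formula (or a Dyck-path bijection), SYT of shape 2×9 number C_9. So X = C_9 = 4862.
Sub-diagonal monotone paths from (0,0) to (8,8) biject with Dyck paths of semilength 8, giving C_8. So Y = C_8 = 1430.
X − Y = 4862 − 1430 = 3432.

3432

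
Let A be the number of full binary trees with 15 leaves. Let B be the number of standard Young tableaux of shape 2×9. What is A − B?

2669578

Full binary trees with 15 leaves have 15−1 = 14 internal nodes, so there are C_14 of them. So A = C_14 = 2674440.
Standard Young tableaux of shape 2×n are counted by C_n; here n = 9. So B = C_9 = 4862.
A − B = 2674440 − 4862 = 2669578.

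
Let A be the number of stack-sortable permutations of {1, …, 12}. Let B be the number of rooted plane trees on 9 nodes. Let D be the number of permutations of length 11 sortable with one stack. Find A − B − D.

147796

By Knuth's characterisation, the stack-sortable permutations of length 12 are the 231-avoiders, numbering C_12. So A = C_12 = 208012.
A rooted plane tree on 9 nodes has 8 edges, and such trees are counted by C_8. So B = C_8 = 1430.
By Knuth's characterisation, the stack-sortable permutations of length 11 are the 231-avoiders, numbering C_11. So D = C_11 = 58786.
A − B − D = 208012 − 1430 − 58786 = 147796.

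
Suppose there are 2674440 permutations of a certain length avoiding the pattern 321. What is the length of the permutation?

Permutations of [n] avoiding a fixed length-3 pattern are counted by C_n. The Catalan number equal to 2674440 is C_14.

14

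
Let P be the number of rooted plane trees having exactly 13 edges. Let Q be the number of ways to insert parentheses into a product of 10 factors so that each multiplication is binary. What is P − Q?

738038

A rooted plane tree with 13 edges has 14 nodes, and the count is C_13. So P = C_13 = 742900.
Ways to associate a product of 10 factors correspond to binary trees on 10 leaves, so the count is C_9. So Q = C_9 = 4862.
P − Q = 742900 − 4862 = 738038.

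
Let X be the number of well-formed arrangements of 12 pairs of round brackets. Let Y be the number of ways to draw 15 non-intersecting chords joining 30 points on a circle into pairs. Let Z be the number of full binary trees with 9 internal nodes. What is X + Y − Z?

Balanced strings of n pairs of brackets are counted by C_n; here n = 12. So X = C_12 = 208012.
Pairing 30 circle points by 15 non-crossing chords gives C_15 matchings. So Y = C_15 = 9694845.
Full binary trees with n internal nodes are counted by C_n; here n = 9. So Z = C_9 = 4862.
X + Y − Z = 208012 + 9694845 − 4862 = 9897995.

9897995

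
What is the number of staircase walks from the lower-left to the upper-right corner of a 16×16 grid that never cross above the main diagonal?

Sub-diagonal monotone paths from (0,0) to (16,16) biject with Dyck paths of semilength 16, giving C_16.
C_16 = C_15 · 2(2·15+1)/(15+2) = 9694845 · 62/17 = 35357670.

35357670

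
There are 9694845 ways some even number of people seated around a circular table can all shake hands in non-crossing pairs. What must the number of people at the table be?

Non-crossing handshake pairings of 2n people are counted by C_n. Since C_15 = 9694845, the index is 15.
So n = 15, and there are 2n = 30 people.

30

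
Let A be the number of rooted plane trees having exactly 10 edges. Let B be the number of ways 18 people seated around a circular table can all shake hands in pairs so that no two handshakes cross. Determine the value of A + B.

21658

Rooted ordered trees with n edges are counted by C_n; here n = 10. So A = C_10 = 16796.
With 18 = 2·9 people, non-crossing handshake pairings are non-crossing perfect matchings on a circle, counted by C_9. So B = C_9 = 4862.
A + B = 16796 + 4862 = 21658.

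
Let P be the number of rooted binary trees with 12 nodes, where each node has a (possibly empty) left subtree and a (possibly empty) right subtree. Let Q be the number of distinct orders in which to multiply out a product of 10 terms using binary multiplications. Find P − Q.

There are C_n binary search tree shapes on n keys; with n = 12 that is C_12. So P = C_12 = 208012.
Ways to associate a product of 10 factors correspond to binary trees on 10 leaves, so the count is C_9. So Q = C_9 = 4862.
P − Q = 208012 − 4862 = 203150.

203150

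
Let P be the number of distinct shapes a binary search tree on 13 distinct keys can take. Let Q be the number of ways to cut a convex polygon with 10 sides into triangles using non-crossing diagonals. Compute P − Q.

There are C_n binary search tree shapes on n keys; with n = 13 that is C_13. So P = C_13 = 742900.
The number of triangulations of a 10-gon is the Catalan number C_8 (index = sides − 2). So Q = C_8 = 1430.
P − Q = 742900 − 1430 = 741470.

741470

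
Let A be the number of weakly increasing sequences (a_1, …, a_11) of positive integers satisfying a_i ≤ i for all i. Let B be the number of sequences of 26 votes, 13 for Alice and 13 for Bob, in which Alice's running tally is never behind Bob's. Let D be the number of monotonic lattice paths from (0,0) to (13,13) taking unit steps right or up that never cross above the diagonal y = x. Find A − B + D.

Such sub-staircase sequences of length n are counted by C_n; here n = 11. So A = C_11 = 58786.
Ballot sequences with n votes each where one side never trails are Dyck words, counted by C_n; here n = 13. So B = C_13 = 742900.
Sub-diagonal monotone paths from (0,0) to (13,13) biject with Dyck paths of semilength 13, giving C_13. So D = C_13 = 742900.
A − B + D = 58786 − 742900 + 742900 = 58786.

58786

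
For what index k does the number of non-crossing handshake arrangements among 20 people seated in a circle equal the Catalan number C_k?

10

With 20 = 2·10 people, non-crossing handshake pairings are non-crossing perfect matchings on a circle, counted by C_10.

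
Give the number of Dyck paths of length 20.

16796

A Dyck path with 10 up-steps and 10 down-steps has semilength 10, so there are C_10 of them.
C_10 = C_9 · 2(2·9+1)/(9+2) = 4862 · 38/11 = 16796.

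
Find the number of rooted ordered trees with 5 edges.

42

A rooted plane tree with 5 edges has 6 nodes, and the count is C_5.
C_5 = C(10,5)/6 = 252/6 = 42.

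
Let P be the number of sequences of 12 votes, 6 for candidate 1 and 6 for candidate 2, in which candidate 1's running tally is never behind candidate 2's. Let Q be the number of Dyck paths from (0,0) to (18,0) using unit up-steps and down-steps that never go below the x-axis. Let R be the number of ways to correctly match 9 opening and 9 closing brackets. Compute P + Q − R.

132

Ballot sequences with n votes each where one side never trails are Dyck words, counted by C_n; here n = 6. So P = C_6 = 132.
A Dyck path with 9 up-steps and 9 down-steps has semilength 9, so there are C_9 of them. So Q = C_9 = 4862.
A balanced arrangement of 9 bracket pairs is a Dyck word of semilength 9, so the count is C_9. So R = C_9 = 4862.
P + Q − R = 132 + 4862 − 4862 = 132.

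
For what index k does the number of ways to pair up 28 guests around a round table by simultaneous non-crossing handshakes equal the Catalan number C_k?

With 28 = 2·14 people, non-crossing handshake pairings are non-crossing perfect matchings on a circle, counted by C_14.

14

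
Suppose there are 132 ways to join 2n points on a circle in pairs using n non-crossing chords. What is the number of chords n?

Non-crossing pairings of 2n points on a circle are counted by C_n. Since C_6 = 132, the index is 6.

6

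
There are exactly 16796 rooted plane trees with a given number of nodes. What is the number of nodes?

Rooted ordered trees on m nodes are counted by C_{m−1}. The Catalan number equal to 16796 is C_10.
So the index is 10, and the number of nodes is 10 + 1 = 11.

11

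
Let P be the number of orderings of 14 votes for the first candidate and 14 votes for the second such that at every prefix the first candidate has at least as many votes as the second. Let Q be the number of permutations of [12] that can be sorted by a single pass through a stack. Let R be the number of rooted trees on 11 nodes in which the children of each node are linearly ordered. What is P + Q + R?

2899248

Ballot sequences with n votes each where one side never trails are Dyck words, counted by C_n; here n = 14. So P = C_14 = 2674440.
Stack-sortable permutations are exactly the 231-avoiding ones, counted by C_n; here n = 12. So Q = C_12 = 208012.
A rooted plane tree on 11 nodes has 10 edges, and such trees are counted by C_10. So R = C_10 = 16796.
P + Q + R = 2674440 + 208012 + 16796 = 2899248.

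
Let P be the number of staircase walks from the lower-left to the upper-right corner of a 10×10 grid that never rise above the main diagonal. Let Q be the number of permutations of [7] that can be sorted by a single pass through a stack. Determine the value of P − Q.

Monotone paths in an n×n grid that stay weakly below the diagonal are counted by C_n; here n = 10. So P = C_10 = 16796.
Stack-sortable permutations are exactly the 231-avoiding ones, counted by C_n; here n = 7. So Q = C_7 = 429.
P − Q = 16796 − 429 = 16367.

16367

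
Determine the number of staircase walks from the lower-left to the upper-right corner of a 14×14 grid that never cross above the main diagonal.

2674440

Sub-diagonal monotone paths from (0,0) to (14,14) biject with Dyck paths of semilength 14, giving C_14.
C_14 = C(28,14)/15 = 40116600/15 = 2674440.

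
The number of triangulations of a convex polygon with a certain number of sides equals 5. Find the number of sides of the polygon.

5

Triangulations of a convex m-gon are counted by C_{m−2}. The Catalan number equal to 5 is C_3.
So m − 2 = 3, giving m = 5 sides.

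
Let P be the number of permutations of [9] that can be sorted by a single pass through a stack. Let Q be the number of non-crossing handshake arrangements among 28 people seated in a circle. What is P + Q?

By Knuth's characterisation, the stack-sortable permutations of length 9 are the 231-avoiders, numbering C_9. So P = C_9 = 4862.
With 28 = 2·14 people, non-crossing handshake pairings are non-crossing perfect matchings on a circle, counted by C_14. So Q = C_14 = 2674440.
P + Q = 4862 + 2674440 = 2679302.

2679302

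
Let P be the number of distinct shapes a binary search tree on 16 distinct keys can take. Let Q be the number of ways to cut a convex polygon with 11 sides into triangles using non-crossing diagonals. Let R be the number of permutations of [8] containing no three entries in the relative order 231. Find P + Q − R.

Binary trees (left/right distinguished) on n nodes are counted by C_n; here n = 16. So P = C_16 = 35357670.
Triangulations of a convex m-gon are counted by C_{m−2}; with m = 11 this is C_9. So Q = C_9 = 4862.
Permutations of [n] avoiding any single length-3 pattern are counted by C_n; here n = 8. So R = C_8 = 1430.
P + Q − R = 35357670 + 4862 − 1430 = 35361102.

35361102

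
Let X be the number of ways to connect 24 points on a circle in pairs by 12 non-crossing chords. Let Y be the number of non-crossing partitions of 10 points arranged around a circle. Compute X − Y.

Pairing 24 circle points by 12 non-crossing chords gives C_12 matchings. So X = C_12 = 208012.
Non-crossing partitions of an n-element set are counted by C_n; here n = 10. So Y = C_10 = 16796.
X − Y = 208012 − 16796 = 191216.

191216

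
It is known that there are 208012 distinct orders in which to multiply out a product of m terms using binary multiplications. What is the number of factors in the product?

Parenthesizations of m factors are counted by C_{m−1}. The Catalan number equal to 208012 is C_12.
So the index is 12, and the number of factors is 12 + 1 = 13.

13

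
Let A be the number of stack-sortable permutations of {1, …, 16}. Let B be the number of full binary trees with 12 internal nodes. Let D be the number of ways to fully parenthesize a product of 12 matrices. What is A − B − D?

By Knuth's characterisation, the stack-sortable permutations of length 16 are the 231-avoiders, numbering C_16. So A = C_16 = 35357670.
The number of full binary trees on 12 internal nodes is the Catalan number C_12. So B = C_12 = 208012.
Ways to associate a product of 12 factors correspond to binary trees on 12 leaves, so the count is C_11. So D = C_11 = 58786.
A − B − D = 35357670 − 208012 − 58786 = 35090872.

35090872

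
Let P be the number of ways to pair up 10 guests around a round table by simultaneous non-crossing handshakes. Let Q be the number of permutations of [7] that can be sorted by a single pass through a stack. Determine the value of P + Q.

With 10 = 2·5 people, non-crossing handshake pairings are non-crossing perfect matchings on a circle, counted by C_5. So P = C_5 = 42.
By Knuth's characterisation, the stack-sortable permutations of length 7 are the 231-avoiders, numbering C_7. So Q = C_7 = 429.
P + Q = 42 + 429 = 471.

471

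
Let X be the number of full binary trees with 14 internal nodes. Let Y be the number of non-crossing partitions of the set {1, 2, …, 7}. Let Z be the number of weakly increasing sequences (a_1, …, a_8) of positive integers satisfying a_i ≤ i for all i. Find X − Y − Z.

2672581

The number of full binary trees on 14 internal nodes is the Catalan number C_14. So X = C_14 = 2674440.
Non-crossing partitions of an n-element set are counted by C_n; here n = 7. So Y = C_7 = 429.
Weakly increasing sequences with a_i ≤ i biject with Dyck paths of semilength 8, so there are C_8. So Z = C_8 = 1430.
X − Y − Z = 2674440 − 429 − 1430 = 2672581.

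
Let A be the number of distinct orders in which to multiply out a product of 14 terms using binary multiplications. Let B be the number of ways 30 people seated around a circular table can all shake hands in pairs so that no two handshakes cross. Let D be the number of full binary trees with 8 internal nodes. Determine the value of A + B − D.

Bracketing 14 factors into binary products is counted by C_{14−1} = C_13. So A = C_13 = 742900.
Non-crossing handshake pairings of 2n people are counted by C_n; 30 people gives n = 15. So B = C_15 = 9694845.
The number of full binary trees on 8 internal nodes is the Catalan number C_8. So D = C_8 = 1430.
A + B − D = 742900 + 9694845 − 1430 = 10436315.

10436315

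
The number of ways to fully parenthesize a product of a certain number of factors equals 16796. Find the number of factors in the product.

Parenthesizations of m factors are counted by C_{m−1}; 16796 = C_10.
So the index is 10, and the number of factors is 10 + 1 = 11.

11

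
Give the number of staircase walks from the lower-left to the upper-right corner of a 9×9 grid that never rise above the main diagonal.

4862

Monotone paths in an n×n grid that stay weakly below the diagonal are counted by C_n; here n = 9.
C_9 = 4862.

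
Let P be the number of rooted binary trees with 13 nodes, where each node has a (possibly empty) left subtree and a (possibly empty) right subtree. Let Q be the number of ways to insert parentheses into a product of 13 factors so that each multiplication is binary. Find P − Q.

There are C_n binary search tree shapes on n keys; with n = 13 that is C_13. So P = C_13 = 742900.
Parenthesizations of m factors correspond to full binary trees with m leaves, counted by C_{m−1}; m = 13 gives C_12. So Q = C_12 = 208012.
P − Q = 742900 − 208012 = 534888.

534888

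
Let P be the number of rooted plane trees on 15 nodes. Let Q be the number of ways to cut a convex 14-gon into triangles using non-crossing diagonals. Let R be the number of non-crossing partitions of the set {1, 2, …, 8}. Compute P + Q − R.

2881022

A rooted plane tree on 15 nodes has 14 edges, and such trees are counted by C_14. So P = C_14 = 2674440.
A convex 14-gon is triangulated into 12 triangles, and the number of such triangulations is the Catalan number C_{14−2} = C_12. So Q = C_12 = 208012.
The non-crossing partitions of [8] form a lattice of size C_8. So R = C_8 = 1430.
P + Q − R = 2674440 + 208012 − 1430 = 2881022.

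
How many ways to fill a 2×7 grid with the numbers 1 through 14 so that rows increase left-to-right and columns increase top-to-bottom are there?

Standard Young tableaux of shape 2×n are counted by C_n; here n = 7.
C_7 = 429.

429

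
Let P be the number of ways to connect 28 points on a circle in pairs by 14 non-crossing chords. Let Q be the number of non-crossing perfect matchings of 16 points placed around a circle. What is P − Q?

2673010

Non-crossing perfect matchings of 2n points on a circle are counted by C_n; with 28 points, n = 14. So P = C_14 = 2674440.
Non-crossing perfect matchings of 2n points on a circle are counted by C_n; with 16 points, n = 8. So Q = C_8 = 1430.
P − Q = 2674440 − 1430 = 2673010.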